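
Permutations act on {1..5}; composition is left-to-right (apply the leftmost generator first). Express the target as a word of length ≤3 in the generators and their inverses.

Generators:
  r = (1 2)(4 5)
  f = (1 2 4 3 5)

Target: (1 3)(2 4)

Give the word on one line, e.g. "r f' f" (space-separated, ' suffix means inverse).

f' r' f

  after f': (1 5 3 4 2)
  after r': (1 4)(3 5)
  after f: (1 3)(2 4)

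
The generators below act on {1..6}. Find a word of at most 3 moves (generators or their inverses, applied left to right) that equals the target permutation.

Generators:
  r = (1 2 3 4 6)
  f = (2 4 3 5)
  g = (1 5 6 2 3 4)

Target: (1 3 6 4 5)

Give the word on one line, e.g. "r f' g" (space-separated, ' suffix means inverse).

  after r': (1 6 4 3 2)
  after g': (1 5)(2 4)(3 6)
  after f': (1 3 6 4 5)

r' g' f'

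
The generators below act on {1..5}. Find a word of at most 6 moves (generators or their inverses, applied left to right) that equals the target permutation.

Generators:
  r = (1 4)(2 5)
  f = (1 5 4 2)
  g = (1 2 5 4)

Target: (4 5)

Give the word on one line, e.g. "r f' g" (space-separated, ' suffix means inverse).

  after g: (1 2 5 4)
  after f': (1 4 2)
  after r: (2 4 5)
  after g': (1 4 2 5)
  after r': (4 5)

g f' r g' r'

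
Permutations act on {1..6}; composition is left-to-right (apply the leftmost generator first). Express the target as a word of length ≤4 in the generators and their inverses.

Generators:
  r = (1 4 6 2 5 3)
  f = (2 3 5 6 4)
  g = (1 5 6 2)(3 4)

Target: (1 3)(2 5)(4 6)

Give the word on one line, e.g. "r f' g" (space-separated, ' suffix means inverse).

  after f': (2 4 6 5 3)
  after r: (1 4 2 6 3 5)
  after g': (1 3)(2 5)(4 6)

f' r g'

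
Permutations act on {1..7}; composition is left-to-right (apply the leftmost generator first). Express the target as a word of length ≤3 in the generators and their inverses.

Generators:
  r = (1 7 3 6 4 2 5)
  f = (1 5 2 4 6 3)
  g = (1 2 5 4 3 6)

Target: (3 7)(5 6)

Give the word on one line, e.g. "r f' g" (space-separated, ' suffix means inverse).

  after r': (1 5 2 4 6 3 7)
  after g': (1 2 5)(3 7 6 4)
  after g': (3 7)(5 6)

r' g' g'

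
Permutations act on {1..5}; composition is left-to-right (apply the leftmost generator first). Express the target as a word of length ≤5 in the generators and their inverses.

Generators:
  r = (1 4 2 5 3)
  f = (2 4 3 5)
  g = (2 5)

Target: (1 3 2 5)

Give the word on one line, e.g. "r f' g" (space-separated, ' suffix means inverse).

  after f: (2 4 3 5)
  after f: (2 3)(4 5)
  after g': (2 3 5 4)
  after r': (1 3 2 5)

f f g' r'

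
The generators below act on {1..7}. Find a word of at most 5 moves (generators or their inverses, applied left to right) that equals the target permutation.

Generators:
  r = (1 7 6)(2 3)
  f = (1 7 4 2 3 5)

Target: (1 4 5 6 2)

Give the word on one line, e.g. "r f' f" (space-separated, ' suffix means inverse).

r' f r' f

  after r': (1 6 7)(2 3)
  after f: (1 6 4 2 5)
  after r': (1 7)(2 5 6 4 3)
  after f: (1 4 5 6 2)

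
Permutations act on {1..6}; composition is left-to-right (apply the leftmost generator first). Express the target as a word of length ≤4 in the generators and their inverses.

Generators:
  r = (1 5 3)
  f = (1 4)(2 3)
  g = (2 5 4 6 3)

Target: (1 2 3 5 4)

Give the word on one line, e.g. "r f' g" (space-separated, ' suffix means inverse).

r' f

  after r': (1 3 5)
  after f: (1 2 3 5 4)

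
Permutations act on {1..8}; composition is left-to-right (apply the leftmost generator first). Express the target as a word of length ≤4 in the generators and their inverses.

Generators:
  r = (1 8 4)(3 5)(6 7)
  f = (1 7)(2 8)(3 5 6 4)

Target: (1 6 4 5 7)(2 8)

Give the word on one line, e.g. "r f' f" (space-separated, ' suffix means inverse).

  after f: (1 7)(2 8)(3 5 6 4)
  after r': (1 6 8 2)(4 5 7)
  after r': (1 7 8 2 4 3 5 6)
  after r': (1 6 4 5 7)(2 8)

f r' r' r'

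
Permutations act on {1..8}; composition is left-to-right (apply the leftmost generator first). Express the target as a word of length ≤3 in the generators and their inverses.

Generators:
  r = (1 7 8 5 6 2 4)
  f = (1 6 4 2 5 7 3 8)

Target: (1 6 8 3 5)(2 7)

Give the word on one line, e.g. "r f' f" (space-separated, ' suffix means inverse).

f' r r

  after f': (1 8 3 7 5 2 4 6)
  after r: (1 5 4 2)(3 8)(6 7)
  after r: (1 6 8 3 5)(2 7)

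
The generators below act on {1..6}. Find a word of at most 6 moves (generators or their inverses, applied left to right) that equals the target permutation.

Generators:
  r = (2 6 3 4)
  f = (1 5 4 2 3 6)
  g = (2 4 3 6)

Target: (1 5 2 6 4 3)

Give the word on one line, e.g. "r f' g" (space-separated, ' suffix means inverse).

  after r': (2 4 3 6)
  after f: (1 5 4 6 3)
  after g: (1 5 3)(2 4)
  after g: (1 5 6 2 3)
  after r': (1 5 2 6 4 3)

r' f g g r'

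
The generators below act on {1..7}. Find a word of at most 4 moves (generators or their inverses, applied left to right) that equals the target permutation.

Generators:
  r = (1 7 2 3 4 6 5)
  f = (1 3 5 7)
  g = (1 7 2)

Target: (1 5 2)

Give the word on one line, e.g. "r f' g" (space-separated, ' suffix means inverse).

g f g f'

  after g: (1 7 2)
  after f: (2 3 5 7)
  after g: (1 7)(2 3 5)
  after f': (1 5 2)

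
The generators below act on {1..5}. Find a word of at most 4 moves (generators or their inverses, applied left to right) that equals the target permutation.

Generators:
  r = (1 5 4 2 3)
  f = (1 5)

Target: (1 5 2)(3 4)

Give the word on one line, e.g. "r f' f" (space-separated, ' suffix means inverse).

r f' r

  after r: (1 5 4 2 3)
  after f': (2 3 5 4)
  after r: (1 5 2)(3 4)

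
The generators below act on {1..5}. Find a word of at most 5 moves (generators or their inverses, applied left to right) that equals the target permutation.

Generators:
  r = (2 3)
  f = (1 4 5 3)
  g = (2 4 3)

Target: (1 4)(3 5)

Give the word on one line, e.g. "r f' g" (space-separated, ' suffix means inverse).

f' r g

  after f': (1 3 5 4)
  after r: (1 2 3 5 4)
  after g: (1 4)(3 5)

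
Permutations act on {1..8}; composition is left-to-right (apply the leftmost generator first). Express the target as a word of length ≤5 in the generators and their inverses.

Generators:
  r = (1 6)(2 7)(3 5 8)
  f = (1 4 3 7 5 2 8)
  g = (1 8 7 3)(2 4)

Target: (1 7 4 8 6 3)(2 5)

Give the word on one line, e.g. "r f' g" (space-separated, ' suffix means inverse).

f r f f

  after f: (1 4 3 7 5 2 8)
  after r: (1 4 5 7 8 6)(2 3)
  after f: (1 3 8 6 4 2 7)
  after f: (1 7 4 8 6 3)(2 5)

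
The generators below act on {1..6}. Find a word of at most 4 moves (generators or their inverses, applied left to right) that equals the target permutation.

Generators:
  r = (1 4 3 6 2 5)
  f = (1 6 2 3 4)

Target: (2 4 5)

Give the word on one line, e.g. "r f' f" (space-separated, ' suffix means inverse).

r f' r f'

  after r: (1 4 3 6 2 5)
  after f': (1 3)(2 5 4)
  after r: (1 6 2)(3 4 5)
  after f': (2 4 5)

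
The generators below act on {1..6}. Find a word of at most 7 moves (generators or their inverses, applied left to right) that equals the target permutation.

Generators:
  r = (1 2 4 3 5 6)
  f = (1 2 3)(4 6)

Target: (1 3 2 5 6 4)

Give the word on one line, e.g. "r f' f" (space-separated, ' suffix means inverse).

  after r': (1 6 5 3 4 2)
  after f: (1 4 3 6 5)
  after f: (1 6 5 2 3 4)
  after r: (2 5 4)
  after f': (1 3 2 5 6 4)

r' f f r f'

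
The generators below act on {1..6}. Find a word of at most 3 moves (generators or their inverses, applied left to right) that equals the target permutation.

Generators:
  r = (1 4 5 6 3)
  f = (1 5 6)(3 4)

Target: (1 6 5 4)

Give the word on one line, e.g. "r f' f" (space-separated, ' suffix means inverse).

r r f

  after r: (1 4 5 6 3)
  after r: (1 5 3 4 6)
  after f: (1 6 5 4)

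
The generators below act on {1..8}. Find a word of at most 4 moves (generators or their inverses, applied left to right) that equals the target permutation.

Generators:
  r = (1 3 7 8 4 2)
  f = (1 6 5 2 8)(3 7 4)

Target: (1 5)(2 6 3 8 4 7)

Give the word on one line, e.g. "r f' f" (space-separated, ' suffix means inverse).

  after f': (1 8 2 5 6)(3 4 7)
  after r: (1 4 8)(2 5 6 3)
  after r: (1 2 5 6 7 8 3)
  after f': (1 5)(2 6 3 8 4 7)

f' r r f'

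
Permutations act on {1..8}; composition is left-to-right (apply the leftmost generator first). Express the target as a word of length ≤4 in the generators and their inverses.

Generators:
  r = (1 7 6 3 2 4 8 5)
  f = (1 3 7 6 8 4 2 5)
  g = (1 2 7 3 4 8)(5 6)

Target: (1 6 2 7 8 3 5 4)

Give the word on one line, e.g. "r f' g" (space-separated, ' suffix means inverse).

  after r': (1 5 8 4 2 3 6 7)
  after g': (1 6 2 7 8 3 5 4)

r' g'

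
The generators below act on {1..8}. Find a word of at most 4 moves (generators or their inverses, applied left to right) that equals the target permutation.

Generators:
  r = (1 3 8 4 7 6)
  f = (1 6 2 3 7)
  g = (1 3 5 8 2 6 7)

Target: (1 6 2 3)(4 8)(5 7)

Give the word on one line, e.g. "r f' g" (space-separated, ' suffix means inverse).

  after r: (1 3 8 4 7 6)
  after g': (2 8 4 6 7)(3 5)
  after g': (1 7 8 4 2 5)
  after g': (1 6 2 3)(4 8)(5 7)

r g' g' g'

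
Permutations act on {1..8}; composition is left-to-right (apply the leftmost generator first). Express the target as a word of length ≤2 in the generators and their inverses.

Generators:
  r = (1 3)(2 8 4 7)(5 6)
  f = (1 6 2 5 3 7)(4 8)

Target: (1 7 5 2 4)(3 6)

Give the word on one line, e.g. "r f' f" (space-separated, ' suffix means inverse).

r f

  after r: (1 3)(2 8 4 7)(5 6)
  after f: (1 7 5 2 4)(3 6)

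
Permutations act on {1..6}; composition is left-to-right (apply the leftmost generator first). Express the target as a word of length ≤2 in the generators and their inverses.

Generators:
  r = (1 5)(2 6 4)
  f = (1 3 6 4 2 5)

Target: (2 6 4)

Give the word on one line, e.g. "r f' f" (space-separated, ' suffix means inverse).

r' r'

  after r': (1 5)(2 4 6)
  after r': (2 6 4)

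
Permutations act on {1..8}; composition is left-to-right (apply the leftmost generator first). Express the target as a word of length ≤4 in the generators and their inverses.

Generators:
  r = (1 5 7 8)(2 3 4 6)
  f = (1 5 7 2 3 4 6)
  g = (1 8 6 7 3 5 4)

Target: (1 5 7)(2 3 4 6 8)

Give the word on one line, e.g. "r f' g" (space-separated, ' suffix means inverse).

r f' r

  after r: (1 5 7 8)(2 3 4 6)
  after f': (6 7 8)
  after r: (1 5 7)(2 3 4 6 8)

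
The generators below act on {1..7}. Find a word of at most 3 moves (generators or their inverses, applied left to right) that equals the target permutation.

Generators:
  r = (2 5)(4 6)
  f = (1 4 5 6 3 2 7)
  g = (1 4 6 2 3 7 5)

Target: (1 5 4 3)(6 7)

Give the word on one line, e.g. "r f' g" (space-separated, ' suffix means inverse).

  after g: (1 4 6 2 3 7 5)
  after f: (1 5 4 3)(6 7)

g f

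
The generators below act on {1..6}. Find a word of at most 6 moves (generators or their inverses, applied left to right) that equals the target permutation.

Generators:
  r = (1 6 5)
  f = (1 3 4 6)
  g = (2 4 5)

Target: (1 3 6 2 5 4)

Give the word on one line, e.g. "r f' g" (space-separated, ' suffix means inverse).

f g' g' r' g

  after f: (1 3 4 6)
  after g': (1 3 2 5 4 6)
  after g': (1 3 5 2 4 6)
  after r': (1 3 6 5 2 4)
  after g: (1 3 6 2 5 4)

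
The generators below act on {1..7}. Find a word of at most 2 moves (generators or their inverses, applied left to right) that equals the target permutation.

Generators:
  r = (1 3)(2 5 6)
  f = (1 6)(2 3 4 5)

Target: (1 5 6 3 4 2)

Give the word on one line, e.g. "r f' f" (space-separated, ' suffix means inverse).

f r'

  after f: (1 6)(2 3 4 5)
  after r': (1 5 6 3 4 2)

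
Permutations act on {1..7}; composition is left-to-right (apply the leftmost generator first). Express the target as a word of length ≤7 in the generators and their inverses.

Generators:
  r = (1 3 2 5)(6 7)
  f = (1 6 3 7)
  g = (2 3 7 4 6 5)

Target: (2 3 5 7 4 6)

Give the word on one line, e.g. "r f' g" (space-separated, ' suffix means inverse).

r f r' f' g

  after r: (1 3 2 5)(6 7)
  after f: (1 7 3 2 5 6)
  after r': (1 6 5 7)
  after f': (3 6 5)
  after g: (2 3 5 7 4 6)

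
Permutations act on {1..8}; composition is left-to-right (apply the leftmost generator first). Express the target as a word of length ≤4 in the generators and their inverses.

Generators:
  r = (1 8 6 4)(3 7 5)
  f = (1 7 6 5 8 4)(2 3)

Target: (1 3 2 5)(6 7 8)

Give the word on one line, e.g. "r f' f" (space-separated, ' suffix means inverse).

  after f: (1 7 6 5 8 4)(2 3)
  after r': (1 3 2 5)(6 7 8)

f r'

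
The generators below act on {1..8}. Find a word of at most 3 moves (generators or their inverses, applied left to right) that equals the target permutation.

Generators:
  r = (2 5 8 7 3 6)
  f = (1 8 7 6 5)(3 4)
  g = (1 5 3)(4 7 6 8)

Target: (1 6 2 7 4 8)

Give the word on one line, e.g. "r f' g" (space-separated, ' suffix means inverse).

  after f: (1 8 7 6 5)(3 4)
  after r': (1 5)(2 6)(3 4 7)
  after f': (1 6 2 7 4 8)

f r' f'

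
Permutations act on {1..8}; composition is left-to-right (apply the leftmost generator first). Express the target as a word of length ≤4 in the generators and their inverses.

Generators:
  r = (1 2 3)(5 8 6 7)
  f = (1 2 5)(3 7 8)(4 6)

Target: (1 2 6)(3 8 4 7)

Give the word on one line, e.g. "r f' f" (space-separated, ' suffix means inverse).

  after r: (1 2 3)(5 8 6 7)
  after f': (2 8 4 6 3 5 7)
  after r: (1 2 6)(3 8 4 7)

r f' r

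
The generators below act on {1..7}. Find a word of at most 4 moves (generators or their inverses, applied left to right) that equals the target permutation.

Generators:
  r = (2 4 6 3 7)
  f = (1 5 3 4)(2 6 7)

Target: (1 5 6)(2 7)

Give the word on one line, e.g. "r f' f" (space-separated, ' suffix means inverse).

r' f r'

  after r': (2 7 3 6 4)
  after f: (1 5 3 7 4 6)
  after r': (1 5 6)(2 7)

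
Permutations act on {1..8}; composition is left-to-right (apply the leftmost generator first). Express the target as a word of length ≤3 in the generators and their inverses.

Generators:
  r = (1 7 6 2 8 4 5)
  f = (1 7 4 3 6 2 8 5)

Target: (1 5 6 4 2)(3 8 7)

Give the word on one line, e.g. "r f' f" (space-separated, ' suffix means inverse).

f f r

  after f: (1 7 4 3 6 2 8 5)
  after f: (1 4 6 8)(2 5 7 3)
  after r: (1 5 6 4 2)(3 8 7)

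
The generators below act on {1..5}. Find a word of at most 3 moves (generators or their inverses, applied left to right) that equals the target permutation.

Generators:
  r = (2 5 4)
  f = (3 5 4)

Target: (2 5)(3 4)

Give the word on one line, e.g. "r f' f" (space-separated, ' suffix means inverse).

  after f: (3 5 4)
  after r: (2 5)(3 4)

f r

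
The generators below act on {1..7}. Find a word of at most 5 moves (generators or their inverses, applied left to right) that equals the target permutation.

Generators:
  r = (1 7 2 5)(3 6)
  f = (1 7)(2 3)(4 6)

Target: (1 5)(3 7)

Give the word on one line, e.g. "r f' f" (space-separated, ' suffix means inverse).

f' r r f'

  after f': (1 7)(2 3)(4 6)
  after r: (1 2 6 4 3 5)
  after r: (1 5 7 2 3)(4 6)
  after f': (1 5)(3 7)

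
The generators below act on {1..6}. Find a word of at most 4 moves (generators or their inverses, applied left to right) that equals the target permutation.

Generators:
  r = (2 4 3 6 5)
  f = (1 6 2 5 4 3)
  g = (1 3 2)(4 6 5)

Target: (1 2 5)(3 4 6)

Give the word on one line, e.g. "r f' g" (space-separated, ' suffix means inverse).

  after r: (2 4 3 6 5)
  after f': (1 3)(2 5 6)
  after f': (1 4 5)
  after r': (1 2 5)(3 4 6)

r f' f' r'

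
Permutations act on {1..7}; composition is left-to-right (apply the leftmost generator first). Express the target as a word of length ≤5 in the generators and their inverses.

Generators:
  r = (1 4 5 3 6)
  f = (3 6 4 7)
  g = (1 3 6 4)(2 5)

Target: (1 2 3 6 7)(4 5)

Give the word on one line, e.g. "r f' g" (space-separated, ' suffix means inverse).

  after r: (1 4 5 3 6)
  after r: (1 5 6 4 3)
  after f: (1 5 4 6 7 3)
  after g: (1 2 5)(6 7)
  after r: (1 2 3 6 7)(4 5)

r r f g r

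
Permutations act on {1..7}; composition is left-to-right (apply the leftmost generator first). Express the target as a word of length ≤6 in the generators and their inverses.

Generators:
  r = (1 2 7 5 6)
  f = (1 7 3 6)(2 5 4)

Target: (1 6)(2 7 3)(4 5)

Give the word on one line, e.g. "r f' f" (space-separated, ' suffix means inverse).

  after f': (1 6 3 7)(2 4 5)
  after r: (2 4 6 3 5 7)
  after r: (1 2 4)(3 6)
  after f: (1 5 4 7 3)
  after r: (1 6)(2 7 3)(4 5)

f' r r f r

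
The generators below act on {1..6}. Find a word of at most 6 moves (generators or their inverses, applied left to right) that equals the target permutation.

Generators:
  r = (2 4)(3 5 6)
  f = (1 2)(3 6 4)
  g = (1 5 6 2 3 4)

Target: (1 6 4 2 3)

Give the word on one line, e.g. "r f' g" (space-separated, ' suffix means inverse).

f' g r r

  after f': (1 2)(3 4 6)
  after g: (1 3)(2 5 6 4)
  after r: (1 5 3)(2 6)
  after r: (1 6 4 2 3)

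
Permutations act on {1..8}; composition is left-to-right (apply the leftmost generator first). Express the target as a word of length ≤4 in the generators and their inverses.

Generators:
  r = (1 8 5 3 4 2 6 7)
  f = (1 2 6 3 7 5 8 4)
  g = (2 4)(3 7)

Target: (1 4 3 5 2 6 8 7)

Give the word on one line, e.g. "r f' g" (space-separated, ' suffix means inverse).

r' r' f' g

  after r': (1 7 6 2 4 3 5 8)
  after r': (1 6 4 5)(2 3 8 7)
  after f': (1 2 6 8 3 5 4 7)
  after g: (1 4 3 5 2 6 8 7)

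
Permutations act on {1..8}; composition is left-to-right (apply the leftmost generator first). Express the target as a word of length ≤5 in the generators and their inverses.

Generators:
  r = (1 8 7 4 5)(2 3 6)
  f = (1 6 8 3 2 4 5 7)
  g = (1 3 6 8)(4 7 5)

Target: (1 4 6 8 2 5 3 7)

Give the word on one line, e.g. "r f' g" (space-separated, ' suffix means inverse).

  after f': (1 7 5 4 2 3 8 6)
  after r: (1 4 3 7)(2 6 8)
  after r: (1 5)(3 4 6 7 8)
  after f: (1 7 3 5 6)(2 4 8)
  after g': (1 4 6 8 2 5 3 7)

f' r r f g'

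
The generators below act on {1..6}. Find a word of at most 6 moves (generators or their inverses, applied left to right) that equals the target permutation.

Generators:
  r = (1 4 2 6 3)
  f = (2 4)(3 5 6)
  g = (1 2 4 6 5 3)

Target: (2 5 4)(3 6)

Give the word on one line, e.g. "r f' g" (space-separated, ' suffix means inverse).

  after f': (2 4)(3 6 5)
  after g: (1 2 6 3 5)
  after g: (1 4 6)(2 5)
  after r': (2 5 4)(3 6)

f' g g r'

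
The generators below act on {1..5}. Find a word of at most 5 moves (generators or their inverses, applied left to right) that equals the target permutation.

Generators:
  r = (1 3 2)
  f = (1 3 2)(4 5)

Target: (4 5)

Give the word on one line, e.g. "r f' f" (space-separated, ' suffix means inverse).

r' f r f f

  after r': (1 2 3)
  after f: (4 5)
  after r: (1 3 2)(4 5)
  after f: (1 2 3)
  after f: (4 5)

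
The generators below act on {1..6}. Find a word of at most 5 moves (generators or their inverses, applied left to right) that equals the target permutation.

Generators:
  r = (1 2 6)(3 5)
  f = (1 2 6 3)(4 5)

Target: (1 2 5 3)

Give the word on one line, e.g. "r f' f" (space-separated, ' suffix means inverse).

  after f': (1 3 6 2)(4 5)
  after f': (1 6)(2 3)
  after r': (1 2 5 3)

f' f' r'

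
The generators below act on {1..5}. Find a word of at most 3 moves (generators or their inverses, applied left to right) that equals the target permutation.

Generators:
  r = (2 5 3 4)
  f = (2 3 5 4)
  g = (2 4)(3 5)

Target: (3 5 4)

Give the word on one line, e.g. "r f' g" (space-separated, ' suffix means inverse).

  after f: (2 3 5 4)
  after r: (2 4 5)
  after g': (3 5 4)

f r g'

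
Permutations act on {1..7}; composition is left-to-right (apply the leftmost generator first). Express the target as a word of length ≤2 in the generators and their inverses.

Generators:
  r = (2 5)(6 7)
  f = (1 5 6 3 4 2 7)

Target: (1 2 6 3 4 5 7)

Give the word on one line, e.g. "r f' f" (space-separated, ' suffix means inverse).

  after f: (1 5 6 3 4 2 7)
  after r': (1 2 6 3 4 5 7)

f r'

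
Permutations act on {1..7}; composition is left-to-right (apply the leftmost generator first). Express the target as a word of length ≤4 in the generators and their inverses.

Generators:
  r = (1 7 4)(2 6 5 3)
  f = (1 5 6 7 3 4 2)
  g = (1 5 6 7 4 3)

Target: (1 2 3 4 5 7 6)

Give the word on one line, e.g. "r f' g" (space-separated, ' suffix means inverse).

g f' r' f

  after g: (1 5 6 7 4 3)
  after f': (2 4 7 3)
  after r': (1 4)(2 7 5 6)
  after f: (1 2 3 4 5 7 6)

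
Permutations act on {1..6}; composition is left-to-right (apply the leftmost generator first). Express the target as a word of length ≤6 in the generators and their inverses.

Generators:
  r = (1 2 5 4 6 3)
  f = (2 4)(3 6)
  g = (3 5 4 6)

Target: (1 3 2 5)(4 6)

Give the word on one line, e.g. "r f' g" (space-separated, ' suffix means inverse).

  after g: (3 5 4 6)
  after f: (2 4 3 5)
  after r': (1 3 2 5)(4 6)
  after f: (1 6 2 5)(3 4)
  after f: (1 3 2 5)(4 6)

g f r' f f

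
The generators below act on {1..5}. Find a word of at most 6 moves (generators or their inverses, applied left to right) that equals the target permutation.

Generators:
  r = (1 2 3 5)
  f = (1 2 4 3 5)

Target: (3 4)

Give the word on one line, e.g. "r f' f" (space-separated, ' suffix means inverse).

  after f: (1 2 4 3 5)
  after f: (1 4 5 2 3)
  after f: (1 3 2 5 4)
  after f: (1 5 3 4 2)
  after r: (3 4)

f f f f r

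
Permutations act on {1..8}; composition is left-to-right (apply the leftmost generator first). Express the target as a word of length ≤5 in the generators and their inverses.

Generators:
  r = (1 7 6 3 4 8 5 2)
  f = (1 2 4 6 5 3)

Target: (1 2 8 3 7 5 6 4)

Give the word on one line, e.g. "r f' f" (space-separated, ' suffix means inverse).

f r f

  after f: (1 2 4 6 5 3)
  after r: (2 8 5 4 3 7 6)
  after f: (1 2 8 3 7 5 6 4)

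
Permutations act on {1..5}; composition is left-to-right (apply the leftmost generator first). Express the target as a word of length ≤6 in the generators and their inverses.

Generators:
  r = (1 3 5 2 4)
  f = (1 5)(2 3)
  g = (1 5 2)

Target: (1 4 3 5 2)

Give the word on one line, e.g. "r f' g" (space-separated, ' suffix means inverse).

f g' r' f g'

  after f: (1 5)(2 3)
  after g': (2 3 5)
  after r': (1 4 2)
  after f: (1 4 3 2 5)
  after g': (1 4 3 5 2)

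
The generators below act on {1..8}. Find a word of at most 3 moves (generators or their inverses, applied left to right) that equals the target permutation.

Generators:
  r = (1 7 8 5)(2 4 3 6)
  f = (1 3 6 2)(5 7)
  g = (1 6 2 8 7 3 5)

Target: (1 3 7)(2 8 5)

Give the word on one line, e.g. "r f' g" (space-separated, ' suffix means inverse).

g f'

  after g: (1 6 2 8 7 3 5)
  after f': (1 3 7)(2 8 5)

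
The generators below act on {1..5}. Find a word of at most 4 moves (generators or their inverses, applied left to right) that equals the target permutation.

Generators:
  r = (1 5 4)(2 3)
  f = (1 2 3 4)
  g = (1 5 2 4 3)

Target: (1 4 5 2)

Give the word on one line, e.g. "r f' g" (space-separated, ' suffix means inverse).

  after f: (1 2 3 4)
  after g: (1 4 5 2)

f g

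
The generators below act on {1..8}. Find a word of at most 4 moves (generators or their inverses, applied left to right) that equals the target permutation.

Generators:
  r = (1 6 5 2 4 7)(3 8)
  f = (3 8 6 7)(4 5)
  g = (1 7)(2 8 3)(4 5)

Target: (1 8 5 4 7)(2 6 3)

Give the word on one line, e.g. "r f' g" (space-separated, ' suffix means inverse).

r f' r' g'

  after r: (1 6 5 2 4 7)(3 8)
  after f': (1 8 7)(2 5)(4 6)
  after r': (1 3 8 4)(2 6)
  after g': (1 8 5 4 7)(2 6 3)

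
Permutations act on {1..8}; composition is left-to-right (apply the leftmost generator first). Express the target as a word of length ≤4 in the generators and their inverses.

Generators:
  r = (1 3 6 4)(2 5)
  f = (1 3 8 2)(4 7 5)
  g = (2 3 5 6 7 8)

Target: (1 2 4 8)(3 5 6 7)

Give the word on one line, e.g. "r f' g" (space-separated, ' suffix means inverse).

f g r'

  after f: (1 3 8 2)(4 7 5)
  after g: (1 5 4 8 3 2)(6 7)
  after r': (1 2 4 8)(3 5 6 7)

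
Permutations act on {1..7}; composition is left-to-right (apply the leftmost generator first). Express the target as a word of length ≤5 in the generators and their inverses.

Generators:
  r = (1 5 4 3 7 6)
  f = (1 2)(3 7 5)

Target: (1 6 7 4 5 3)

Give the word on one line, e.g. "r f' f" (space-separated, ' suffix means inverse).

  after f: (1 2)(3 7 5)
  after f: (3 5 7)
  after r': (1 6 7 4 5 3)

f f r'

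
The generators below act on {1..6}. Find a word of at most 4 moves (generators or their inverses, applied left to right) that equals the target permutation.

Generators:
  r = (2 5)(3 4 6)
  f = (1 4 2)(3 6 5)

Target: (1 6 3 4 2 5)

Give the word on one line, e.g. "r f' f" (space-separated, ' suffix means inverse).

f' r' f f

  after f': (1 2 4)(3 5 6)
  after r': (1 5 4)(2 3)
  after f: (1 3)(2 6 5)
  after f: (1 6 3 4 2 5)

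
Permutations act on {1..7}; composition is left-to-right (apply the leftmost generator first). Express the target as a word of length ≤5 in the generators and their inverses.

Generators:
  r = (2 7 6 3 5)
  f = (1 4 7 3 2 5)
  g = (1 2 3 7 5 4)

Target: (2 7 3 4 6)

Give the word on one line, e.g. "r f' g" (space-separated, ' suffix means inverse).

  after g': (1 4 5 7 3 2)
  after r': (1 4 3 5 2)(6 7)
  after g: (3 4 7 6 5)
  after r: (2 7 3 4 6)

g' r' g r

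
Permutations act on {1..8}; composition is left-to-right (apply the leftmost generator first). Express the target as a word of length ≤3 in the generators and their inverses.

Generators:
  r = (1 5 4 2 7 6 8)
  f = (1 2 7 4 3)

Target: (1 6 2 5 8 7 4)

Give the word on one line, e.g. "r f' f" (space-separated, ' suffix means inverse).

  after r': (1 8 6 7 2 4 5)
  after r': (1 6 2 5 8 7 4)

r' r'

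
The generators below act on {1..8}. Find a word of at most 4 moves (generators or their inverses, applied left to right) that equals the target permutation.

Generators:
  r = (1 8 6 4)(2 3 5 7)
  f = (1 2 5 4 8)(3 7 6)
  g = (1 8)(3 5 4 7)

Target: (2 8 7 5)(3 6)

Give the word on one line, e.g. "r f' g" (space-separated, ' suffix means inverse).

f' g

  after f': (1 8 4 5 2)(3 6 7)
  after g: (2 8 7 5)(3 6)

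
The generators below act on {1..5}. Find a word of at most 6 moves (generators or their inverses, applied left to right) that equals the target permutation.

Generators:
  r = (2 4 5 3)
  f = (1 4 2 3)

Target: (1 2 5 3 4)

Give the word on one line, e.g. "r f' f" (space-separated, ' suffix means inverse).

  after f: (1 4 2 3)
  after f: (1 2)(3 4)
  after f: (1 3 2 4)
  after r: (1 2 5 3 4)

f f f r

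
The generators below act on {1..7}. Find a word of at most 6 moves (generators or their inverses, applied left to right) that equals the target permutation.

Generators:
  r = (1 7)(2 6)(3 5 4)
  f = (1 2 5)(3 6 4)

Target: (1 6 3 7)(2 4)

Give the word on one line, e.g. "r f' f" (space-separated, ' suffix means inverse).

r' r' f r

  after r': (1 7)(2 6)(3 4 5)
  after r': (3 5 4)
  after f: (1 2 5 3)(4 6)
  after r: (1 6 3 7)(2 4)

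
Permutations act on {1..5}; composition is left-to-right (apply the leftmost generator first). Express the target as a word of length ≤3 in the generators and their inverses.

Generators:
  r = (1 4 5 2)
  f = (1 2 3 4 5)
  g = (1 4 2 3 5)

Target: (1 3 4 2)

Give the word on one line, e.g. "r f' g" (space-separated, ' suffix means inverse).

r' f

  after r': (1 2 5 4)
  after f: (1 3 4 2)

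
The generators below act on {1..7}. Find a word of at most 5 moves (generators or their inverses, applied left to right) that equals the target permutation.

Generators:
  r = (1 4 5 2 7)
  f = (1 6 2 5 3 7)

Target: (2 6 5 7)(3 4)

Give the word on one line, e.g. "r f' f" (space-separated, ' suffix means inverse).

  after r': (1 7 2 5 4)
  after f': (1 3 5 4 7 6)
  after f': (1 5 4 3 2 6 7)
  after r': (1 4 3 5)(2 6)
  after r': (2 6 5 7)(3 4)

r' f' f' r' r'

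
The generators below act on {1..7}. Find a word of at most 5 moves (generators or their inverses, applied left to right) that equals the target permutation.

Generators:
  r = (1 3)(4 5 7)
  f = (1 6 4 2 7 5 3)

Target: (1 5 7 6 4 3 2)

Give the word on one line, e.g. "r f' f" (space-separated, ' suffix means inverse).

f' f' f' r r

  after f': (1 3 5 7 2 4 6)
  after f': (1 5 2 6 3 7 4)
  after f': (1 7 6 5 4 3 2)
  after r: (1 4)(2 3)(6 7)
  after r: (1 5 7 6 4 3 2)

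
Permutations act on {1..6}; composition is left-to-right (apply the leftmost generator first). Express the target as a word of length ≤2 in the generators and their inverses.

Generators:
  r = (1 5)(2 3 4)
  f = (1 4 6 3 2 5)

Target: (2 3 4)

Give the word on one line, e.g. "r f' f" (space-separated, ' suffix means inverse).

r' r'

  after r': (1 5)(2 4 3)
  after r': (2 3 4)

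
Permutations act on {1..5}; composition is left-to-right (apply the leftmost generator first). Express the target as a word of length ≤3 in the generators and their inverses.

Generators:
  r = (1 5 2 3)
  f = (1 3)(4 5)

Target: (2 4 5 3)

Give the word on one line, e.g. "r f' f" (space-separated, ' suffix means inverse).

r' f

  after r': (1 3 2 5)
  after f: (2 4 5 3)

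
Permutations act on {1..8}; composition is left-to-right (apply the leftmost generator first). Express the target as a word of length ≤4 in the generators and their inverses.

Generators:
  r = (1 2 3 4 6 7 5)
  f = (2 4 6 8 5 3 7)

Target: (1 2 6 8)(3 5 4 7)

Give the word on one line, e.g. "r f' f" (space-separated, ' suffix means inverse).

f r

  after f: (2 4 6 8 5 3 7)
  after r: (1 2 6 8)(3 5 4 7)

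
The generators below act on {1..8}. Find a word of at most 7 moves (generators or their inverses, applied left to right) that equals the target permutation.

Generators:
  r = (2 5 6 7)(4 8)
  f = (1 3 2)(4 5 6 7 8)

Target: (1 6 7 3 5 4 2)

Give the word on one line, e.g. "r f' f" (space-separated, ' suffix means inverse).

  after f': (1 2 3)(4 8 7 6 5)
  after r: (1 5 8 2 3)
  after r: (1 6 7 2 3)(4 8 5)
  after f': (1 5 8 4 7 3 2)
  after r: (1 6 7 3 5 4 2)

f' r r f' r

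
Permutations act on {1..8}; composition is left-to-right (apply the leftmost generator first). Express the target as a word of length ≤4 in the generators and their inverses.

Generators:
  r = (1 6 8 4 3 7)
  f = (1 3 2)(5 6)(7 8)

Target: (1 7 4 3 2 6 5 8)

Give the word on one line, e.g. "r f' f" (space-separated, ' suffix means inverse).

f r

  after f: (1 3 2)(5 6)(7 8)
  after r: (1 7 4 3 2 6 5 8)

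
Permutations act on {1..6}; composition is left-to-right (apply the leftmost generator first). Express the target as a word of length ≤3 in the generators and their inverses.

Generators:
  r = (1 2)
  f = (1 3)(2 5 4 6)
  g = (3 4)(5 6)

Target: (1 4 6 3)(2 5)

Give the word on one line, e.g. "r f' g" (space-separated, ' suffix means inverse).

f' g'

  after f': (1 3)(2 6 4 5)
  after g': (1 4 6 3)(2 5)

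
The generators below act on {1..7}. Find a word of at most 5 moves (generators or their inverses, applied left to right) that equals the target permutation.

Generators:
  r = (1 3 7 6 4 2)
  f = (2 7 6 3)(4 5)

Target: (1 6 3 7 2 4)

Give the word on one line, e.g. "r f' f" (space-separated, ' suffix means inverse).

  after r': (1 2 4 6 7 3)
  after r': (1 4 7)(2 6 3)
  after f': (1 5 4 2 7)
  after f': (1 4 3 6 7)
  after r': (1 6 3 7 2 4)

r' r' f' f' r'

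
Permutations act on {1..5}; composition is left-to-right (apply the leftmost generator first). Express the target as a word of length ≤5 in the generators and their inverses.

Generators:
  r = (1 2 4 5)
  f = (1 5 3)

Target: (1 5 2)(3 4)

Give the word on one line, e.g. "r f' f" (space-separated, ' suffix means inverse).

r f r r

  after r: (1 2 4 5)
  after f: (1 2 4 3)
  after r: (1 4 3 2 5)
  after r: (1 5 2)(3 4)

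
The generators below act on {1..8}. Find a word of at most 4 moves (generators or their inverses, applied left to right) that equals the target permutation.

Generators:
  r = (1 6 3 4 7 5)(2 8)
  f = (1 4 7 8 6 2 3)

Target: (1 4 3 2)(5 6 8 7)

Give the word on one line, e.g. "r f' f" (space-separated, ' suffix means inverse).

r f' f' f'

  after r: (1 6 3 4 7 5)(2 8)
  after f': (1 8 6 2 7 5 3)
  after f': (1 7 5 2 4)
  after f': (1 4 3 2)(5 6 8 7)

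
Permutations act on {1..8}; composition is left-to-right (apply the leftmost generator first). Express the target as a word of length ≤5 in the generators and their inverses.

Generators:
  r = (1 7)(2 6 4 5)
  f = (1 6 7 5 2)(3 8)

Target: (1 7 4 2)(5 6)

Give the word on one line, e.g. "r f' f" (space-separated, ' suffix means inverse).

  after f': (1 2 5 7 6)(3 8)
  after r: (1 6 7 4 5)(3 8)
  after f: (1 7 4 2)(5 6)

f' r f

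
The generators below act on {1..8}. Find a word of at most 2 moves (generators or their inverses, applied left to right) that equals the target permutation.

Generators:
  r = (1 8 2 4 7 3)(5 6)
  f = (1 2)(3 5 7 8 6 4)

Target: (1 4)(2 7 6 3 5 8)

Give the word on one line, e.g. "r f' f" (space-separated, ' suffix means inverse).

r' f'

  after r': (1 3 7 4 2 8)(5 6)
  after f': (1 4)(2 7 6 3 5 8)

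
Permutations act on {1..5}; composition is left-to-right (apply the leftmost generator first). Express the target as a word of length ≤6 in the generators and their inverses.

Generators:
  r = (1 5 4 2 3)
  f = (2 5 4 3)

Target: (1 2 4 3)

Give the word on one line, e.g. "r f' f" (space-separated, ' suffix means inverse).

f' f' r f r

  after f': (2 3 4 5)
  after f': (2 4)(3 5)
  after r: (1 5)(3 4)
  after f: (1 4 2 5)
  after r: (1 2 4 3)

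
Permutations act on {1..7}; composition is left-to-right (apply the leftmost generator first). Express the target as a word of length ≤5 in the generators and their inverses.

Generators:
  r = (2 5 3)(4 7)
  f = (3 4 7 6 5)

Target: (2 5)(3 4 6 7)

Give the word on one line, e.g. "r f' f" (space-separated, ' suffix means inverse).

  after r: (2 5 3)(4 7)
  after f': (2 6 7 3)
  after r': (2 6 4 7 5)
  after f: (2 5)(3 4 6 7)

r f' r' f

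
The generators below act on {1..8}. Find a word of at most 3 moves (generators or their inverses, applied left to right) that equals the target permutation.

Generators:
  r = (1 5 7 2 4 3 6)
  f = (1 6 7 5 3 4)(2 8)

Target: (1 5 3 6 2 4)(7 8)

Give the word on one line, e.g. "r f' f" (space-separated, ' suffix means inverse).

r f' r'

  after r: (1 5 7 2 4 3 6)
  after f': (1 7 8 2 3)(4 5 6)
  after r': (1 5 3 6 2 4)(7 8)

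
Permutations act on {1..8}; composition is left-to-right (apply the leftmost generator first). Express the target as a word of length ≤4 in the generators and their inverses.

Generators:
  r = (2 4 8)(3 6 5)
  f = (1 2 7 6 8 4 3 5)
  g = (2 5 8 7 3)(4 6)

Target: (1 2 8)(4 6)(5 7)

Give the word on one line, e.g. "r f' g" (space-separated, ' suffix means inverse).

r g f

  after r: (2 4 8)(3 6 5)
  after g: (2 6 8 5)(3 4 7)
  after f: (1 2 8)(4 6)(5 7)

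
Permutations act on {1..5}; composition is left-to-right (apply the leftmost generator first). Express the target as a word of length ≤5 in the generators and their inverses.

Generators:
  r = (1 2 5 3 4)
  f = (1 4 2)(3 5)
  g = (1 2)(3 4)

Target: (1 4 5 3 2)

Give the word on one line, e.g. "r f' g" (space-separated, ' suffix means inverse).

  after r': (1 4 3 5 2)
  after f: (1 2 4 5)
  after f: (3 5 4)
  after r': (1 4 5 3 2)

r' f f r'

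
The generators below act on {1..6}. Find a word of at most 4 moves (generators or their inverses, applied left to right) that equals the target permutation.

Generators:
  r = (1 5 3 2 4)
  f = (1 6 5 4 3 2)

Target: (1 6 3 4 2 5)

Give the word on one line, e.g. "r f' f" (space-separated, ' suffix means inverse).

  after f: (1 6 5 4 3 2)
  after r: (1 6 3 4 2 5)

f r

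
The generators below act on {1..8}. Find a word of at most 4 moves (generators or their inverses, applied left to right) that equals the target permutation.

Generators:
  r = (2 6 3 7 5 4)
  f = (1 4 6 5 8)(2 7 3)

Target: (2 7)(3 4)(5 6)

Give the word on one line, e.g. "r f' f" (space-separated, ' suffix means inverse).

  after r: (2 6 3 7 5 4)
  after r: (2 3 5)(4 6 7)
  after r: (2 7)(3 4)(5 6)

r r r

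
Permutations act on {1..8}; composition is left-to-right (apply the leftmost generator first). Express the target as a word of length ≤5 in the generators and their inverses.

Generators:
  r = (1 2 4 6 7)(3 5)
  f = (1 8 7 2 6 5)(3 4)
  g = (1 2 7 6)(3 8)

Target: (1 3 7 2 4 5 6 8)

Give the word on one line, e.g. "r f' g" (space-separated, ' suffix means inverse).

  after f: (1 8 7 2 6 5)(3 4)
  after r': (1 8 6 3 2 4 5 7)
  after g: (1 3 7 2 4 5 6 8)

f r' g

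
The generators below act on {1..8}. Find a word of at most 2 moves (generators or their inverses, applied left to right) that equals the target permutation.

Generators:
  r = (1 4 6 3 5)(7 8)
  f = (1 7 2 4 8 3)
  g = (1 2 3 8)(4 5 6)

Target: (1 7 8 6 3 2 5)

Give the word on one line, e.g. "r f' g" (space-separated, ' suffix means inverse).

  after g': (1 8 3 2)(4 6 5)
  after r': (1 7 8 6 3 2 5)

g' r'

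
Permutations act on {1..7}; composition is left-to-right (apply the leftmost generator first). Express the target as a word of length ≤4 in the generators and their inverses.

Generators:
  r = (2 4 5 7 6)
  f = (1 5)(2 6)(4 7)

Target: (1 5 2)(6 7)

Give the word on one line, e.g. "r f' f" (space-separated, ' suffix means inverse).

  after r: (2 4 5 7 6)
  after r: (2 5 6 4 7)
  after f: (1 5 2)(6 7)

r r f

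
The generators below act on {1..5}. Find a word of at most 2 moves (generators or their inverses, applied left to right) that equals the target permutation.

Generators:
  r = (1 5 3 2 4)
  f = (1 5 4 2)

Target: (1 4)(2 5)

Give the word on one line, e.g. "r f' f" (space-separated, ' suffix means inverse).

f f

  after f: (1 5 4 2)
  after f: (1 4)(2 5)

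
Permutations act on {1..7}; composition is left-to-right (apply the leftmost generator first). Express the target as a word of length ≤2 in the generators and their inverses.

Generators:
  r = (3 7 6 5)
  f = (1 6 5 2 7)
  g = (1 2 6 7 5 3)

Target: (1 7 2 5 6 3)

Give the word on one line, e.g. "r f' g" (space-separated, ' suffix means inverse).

f g

  after f: (1 6 5 2 7)
  after g: (1 7 2 5 6 3)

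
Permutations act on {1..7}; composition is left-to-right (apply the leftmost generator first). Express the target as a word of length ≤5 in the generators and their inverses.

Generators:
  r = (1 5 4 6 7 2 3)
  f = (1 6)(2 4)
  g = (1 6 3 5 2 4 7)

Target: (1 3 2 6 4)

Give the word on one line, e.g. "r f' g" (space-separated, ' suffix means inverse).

g' r r

  after g': (1 7 4 2 5 3 6)
  after r: (1 2 4 3 7 6 5)
  after r: (1 3 2 6 4)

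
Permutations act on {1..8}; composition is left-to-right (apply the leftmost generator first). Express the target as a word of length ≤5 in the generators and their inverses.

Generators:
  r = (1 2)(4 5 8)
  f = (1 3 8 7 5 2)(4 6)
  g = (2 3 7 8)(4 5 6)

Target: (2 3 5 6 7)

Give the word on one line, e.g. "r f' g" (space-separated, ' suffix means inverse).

g' f' r' r' r'

  after g': (2 8 7 3)(4 6 5)
  after f': (1 2 3 5 6 7)
  after r': (2 3 4 8 5 6 7)
  after r': (1 2 3 8 4 5 6 7)
  after r': (2 3 5 6 7)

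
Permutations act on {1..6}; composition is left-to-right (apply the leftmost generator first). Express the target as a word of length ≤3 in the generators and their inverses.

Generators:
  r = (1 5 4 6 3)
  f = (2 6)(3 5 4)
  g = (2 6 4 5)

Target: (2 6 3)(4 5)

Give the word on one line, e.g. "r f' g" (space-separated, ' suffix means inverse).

f' g' f'

  after f': (2 6)(3 4 5)
  after g': (3 6 5)
  after f': (2 6 3)(4 5)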